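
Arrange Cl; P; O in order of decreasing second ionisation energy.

O > Cl > P

The second ionization energy removes an electron from the +1 ion. For each element: Cl⁺ still has 6 valence electrons; P⁺ still has 4 valence electrons; O⁺ still has 5 valence electrons.
All are still removing valence electrons, so compare the +1 ions as you would atoms: IE_2 generally rises across a period (higher Z_eff) and falls down a group (larger shell), subject to the usual subshell exceptions.
Valence configurations: Cl⁺ [Ne]3s²3p⁴, P⁺ [Ne]3s²3p², O⁺ [He]2s²2p³.
Approximate IE_2 values (kJ/mol): Cl 2298, P 1907, O 3388.
Putting it together, IE_2: P < Cl < O.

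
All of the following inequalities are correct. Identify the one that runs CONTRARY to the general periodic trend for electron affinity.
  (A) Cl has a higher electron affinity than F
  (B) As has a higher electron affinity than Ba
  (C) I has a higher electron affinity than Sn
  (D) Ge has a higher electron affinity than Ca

(A)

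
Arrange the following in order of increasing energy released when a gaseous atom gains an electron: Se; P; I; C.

C is in period 2, group 14; P is in period 3, group 15; Se is in period 4, group 16; I is in period 5, group 17.
Electron affinity generally becomes more exothermic across a period toward the halogens and less exothermic down a group.
These sit on a diagonal, where the across-period and down-group effects partly cancel.
C > P: period and group pull opposite ways; the down-group shift dominates (122 vs 72 kJ/mol).
Se > C: period and group pull opposite ways; the across-period shift dominates (195 vs 122 kJ/mol).
I > Se: period and group pull opposite ways; the across-period shift dominates (295 vs 195 kJ/mol).
Tabulated electron affinity (kJ/mol): C 122, P 72, Se 195, I 295.
So from lowest to highest: P < C < Se < I.

P, C, Se, I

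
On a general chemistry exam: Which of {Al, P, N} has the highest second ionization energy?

The second ionization energy removes an electron from the +1 ion. For each element: Al⁺ still has 2 valence electrons; P⁺ still has 4 valence electrons; N⁺ still has 4 valence electrons.
All are still removing valence electrons, so compare the +1 ions as you would atoms: IE_2 generally rises across a period (higher Z_eff) and falls down a group (larger shell), subject to the usual subshell exceptions.
Valence configurations: Al⁺ [Ne]3s², P⁺ [Ne]3s²3p², N⁺ [He]2s²2p².
Approximate IE_2 values (kJ/mol): Al 1817, P 1907, N 2856.
Putting it together, IE_2: Al < P < N.

N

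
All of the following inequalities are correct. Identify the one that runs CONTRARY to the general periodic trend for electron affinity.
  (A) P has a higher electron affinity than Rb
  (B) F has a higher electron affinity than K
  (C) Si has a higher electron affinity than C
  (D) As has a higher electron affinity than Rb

The general trend: electron affinity increases across a period and decreases down a group.
(A) P (period 3, group 15) vs Rb (period 5, group 1): the stated order agrees with the simple trend.
(B) F (period 2, group 17) vs K (period 4, group 1): the stated order agrees with the simple trend.
(C) Si (period 3, group 14) vs C (period 2, group 14): the stated order contradicts the simple trend.
(D) As (period 4, group 15) vs Rb (period 5, group 1): the stated order agrees with the simple trend.
The exception is (C): Si's larger, more diffuse 3p orbitals accept an added electron slightly more readily than C's compact 2p.

(C)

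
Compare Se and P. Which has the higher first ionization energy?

P

First ionization energy rises across a period (greater Z_eff holds electrons more tightly) and falls down a group (valence electrons are farther from the nucleus).
A diagonal step moves right (one effect) and down (the opposite effect) at once.
P > Se: period and group pull opposite ways; the down-group shift dominates (1012 vs 941 kJ/mol).
Tabulated first ionization energy (kJ/mol): P 1012, Se 941.
So P has the higher first ionization energy (P > Se).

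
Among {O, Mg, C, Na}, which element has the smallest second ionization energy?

Mg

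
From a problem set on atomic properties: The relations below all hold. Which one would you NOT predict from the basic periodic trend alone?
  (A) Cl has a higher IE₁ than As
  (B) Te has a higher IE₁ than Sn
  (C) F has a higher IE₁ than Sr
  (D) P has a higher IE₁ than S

(D)

The general trend: IE₁ increases across a period and decreases down a group.
(A) Cl (period 3, group 17) vs As (period 4, group 15): the stated order agrees with the simple trend.
(B) Te (period 5, group 16) vs Sn (period 5, group 14): the stated order agrees with the simple trend.
(C) F (period 2, group 17) vs Sr (period 5, group 2): the stated order agrees with the simple trend.
(D) P (period 3, group 15) vs S (period 3, group 16): the stated order contradicts the simple trend.
The exception is (D): S (3p⁴) ionizes more easily than half-filled P (3p³) because the paired 3p electron in S is pushed out by e⁻–e⁻ repulsion.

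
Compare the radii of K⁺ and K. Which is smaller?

K⁺

Forming K⁺ removes 1 electron from K. Fewer electrons for the same nuclear charge means less shielding and a higher Z_eff on the remaining electrons, and for main-group metals the entire outer shell is lost.
A cation is smaller than its parent atom: K⁺ < K.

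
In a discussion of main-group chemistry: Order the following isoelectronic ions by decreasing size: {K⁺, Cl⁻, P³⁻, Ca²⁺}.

P³⁻ > Cl⁻ > K⁺ > Ca²⁺

All of these have 18 electrons, so size is governed by nuclear charge alone: the more protons, the stronger the pull on the same electron cloud, and the smaller the ion.
Nuclear charges: Ca²⁺ (Z=20), K⁺ (Z=19), Cl⁻ (Z=17), P³⁻ (Z=15).
Largest to smallest: P³⁻ > Cl⁻ > K⁺ > Ca²⁺.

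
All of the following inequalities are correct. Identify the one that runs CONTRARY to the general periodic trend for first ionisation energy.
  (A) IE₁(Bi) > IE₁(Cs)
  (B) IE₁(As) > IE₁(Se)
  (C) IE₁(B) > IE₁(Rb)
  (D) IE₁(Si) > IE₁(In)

The general trend: first ionisation energy increases across a period and decreases down a group.
(A) Bi (period 6, group 15) vs Cs (period 6, group 1): the stated order agrees with the simple trend.
(B) As (period 4, group 15) vs Se (period 4, group 16): the stated order contradicts the simple trend.
(C) B (period 2, group 13) vs Rb (period 5, group 1): the stated order agrees with the simple trend.
(D) Si (period 3, group 14) vs In (period 5, group 13): the stated order agrees with the simple trend.
The exception is (B): Se (4p⁴) ionizes more easily than half-filled As (4p³).

(B)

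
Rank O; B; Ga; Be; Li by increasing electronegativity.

Li is in period 2, group 1; Be is in period 2, group 2; B is in period 2, group 13; O is in period 2, group 16; Ga is in period 4, group 13.
Smaller atoms with higher effective nuclear charge are more electronegative.
Neither a single period nor a single group — weigh both effects.
Be > Li: both are in period 2; the period trend gives Be the larger value.
Ga > Be: period and group pull opposite ways; the across-period shift dominates (1.81 vs 1.57).
B > Ga: B sits above Ga in group 13, so the down-group effect alone puts B higher.
O > B: both are in period 2; the period trend gives O the larger value.
Tabulated electronegativity (Pauling): Li 0.98, Be 1.57, B 2.04, O 3.44, Ga 1.81.
So from lowest to highest: Li < Be < Ga < B < O.

Li < Be < Ga < B < O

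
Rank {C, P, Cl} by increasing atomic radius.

C, Cl, P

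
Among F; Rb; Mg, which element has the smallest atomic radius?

F

Moving right in a period, electrons are added to the same shell under a stronger nuclear pull, so atoms get smaller; moving down, a new shell is opened and atoms get larger.
Here both period and group differ, so the two effects have to be weighed against each other.
Mg > F: both effects reinforce here, so Mg is clearly the larger of the two.
Rb > Mg: relative to Mg, both the across-period and down-group shifts push Rb's atomic radius up.
Approximate values (pm): F 64, Mg 139, Rb 210.
The smallest atomic radius among these belongs to F.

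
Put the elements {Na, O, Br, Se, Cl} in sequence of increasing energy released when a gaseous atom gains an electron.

O is in period 2, group 16; Na is in period 3, group 1; Cl is in period 3, group 17; Se is in period 4, group 16; Br is in period 4, group 17.
Atoms with high Z_eff and room in the valence shell (especially the halogens) have the most exothermic electron affinities.
Neither a single period nor a single group — weigh both effects.
O > Na: both effects reinforce here, so O is clearly the higher of the two.
Se > O: this pair runs against the simple trend — see the exception note.
Br > Se: both are in period 4; the period trend gives Br the larger value.
Cl > Br: they share group 17; the group trend gives Cl the larger value.
Note the exception: Se has a higher electron affinity than O, contrary to the simple trend — O's compact 2p subshell gives strong electron–electron repulsion on the added electron.
Tabulated electron affinity (kJ/mol): O 141, Na 53, Cl 349, Se 195, Br 325.
So from lowest to highest: Na < O < Se < Br < Cl.

Na < O < Se < Br < Cl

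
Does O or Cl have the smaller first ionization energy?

O is in period 2, group 16; Cl is in period 3, group 17.
IE₁ increases left→right with effective nuclear charge and decreases top→bottom as the valence shell moves farther out.
These sit on a diagonal, where the across-period and down-group effects partly cancel.
O > Cl: the two effects oppose for this pair; the down-group effect wins (1314 vs 1251 kJ/mol).
Approximate values (kJ/mol): O 1314, Cl 1251.
So Cl has the smaller first ionization energy (Cl < O).

Cl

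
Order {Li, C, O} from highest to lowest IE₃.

Li > O > C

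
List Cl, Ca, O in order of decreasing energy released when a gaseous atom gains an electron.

O is in period 2, group 16; Cl is in period 3, group 17; Ca is in period 4, group 2.
Atoms with high Z_eff and room in the valence shell (especially the halogens) have the most exothermic electron affinities.
Neither a single period nor a single group — weigh both effects.
O > Ca: both effects reinforce here, so O is clearly the higher of the two.
Cl > O: the two effects oppose for this pair; the across-period effect wins (349 vs 141 kJ/mol).
Approximate values (kJ/mol): O 141, Cl 349, Ca 2.
So from highest to lowest: Cl > O > Ca.

Cl > O > Ca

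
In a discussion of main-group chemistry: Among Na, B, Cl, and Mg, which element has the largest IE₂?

Na

Consider each +1 ion: Na⁺ is the bare [Ne] core; B⁺ still has 2 valence electrons; Cl⁺ still has 6 valence electrons; Mg⁺ still has 1 valence electron.
Breaking into a closed-shell core is much more expensive than removing a leftover valence electron — Na has the largest IE_2 here.
Valence configurations: B⁺ [He]2s², Cl⁺ [Ne]3s²3p⁴, Mg⁺ [Ne]3s¹.
Tabulated IE_2 (kJ/mol): Na 4562, B 2427, Cl 2298, Mg 1451.
Hence IE_2: Mg < Cl < B < Na.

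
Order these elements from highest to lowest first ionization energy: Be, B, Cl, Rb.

Cl > Be > B > Rb

Be is in period 2, group 2; B is in period 2, group 13; Cl is in period 3, group 17; Rb is in period 5, group 1.
Removing the outermost electron gets harder across a period and easier down a group.
Here both period and group differ, so the two effects have to be weighed against each other.
B > Rb: relative to Rb, both the across-period and down-group shifts push B's first ionization energy up.
Be > B: this pair runs against the simple trend — see the exception note.
Cl > Be: period and group pull opposite ways; the across-period shift dominates (1251 vs 900 kJ/mol).
Note the exception: Be has a higher first ionization energy than B, contrary to the simple trend — removing B's lone 2p electron is easier than breaking Be's filled 2s².
For reference (kJ/mol): Be 900, B 801, Cl 1251, Rb 403.
So from highest to lowest: Cl > Be > B > Rb.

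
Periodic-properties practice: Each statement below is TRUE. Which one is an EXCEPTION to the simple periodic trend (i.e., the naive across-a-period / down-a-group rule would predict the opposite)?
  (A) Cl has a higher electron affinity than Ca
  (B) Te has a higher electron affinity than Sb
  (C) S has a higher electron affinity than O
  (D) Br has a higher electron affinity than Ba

The general trend: electron affinity increases across a period and decreases down a group.
(A) Cl (period 3, group 17) vs Ca (period 4, group 2): the stated order agrees with the simple trend.
(B) Te (period 5, group 16) vs Sb (period 5, group 15): the stated order agrees with the simple trend.
(C) S (period 3, group 16) vs O (period 2, group 16): the stated order contradicts the simple trend.
(D) Br (period 4, group 17) vs Ba (period 6, group 2): the stated order agrees with the simple trend.
The exception is (C): the compact 2p subshell of O repels the added electron more than S's larger 3p does.

(C)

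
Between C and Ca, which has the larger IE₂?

IE_2 is the cost of taking one more electron from the +1 cation: C⁺ still has 3 valence electrons; Ca⁺ still has 1 valence electron.
All are still removing valence electrons, so compare the +1 ions as you would atoms: IE_2 generally rises across a period (higher Z_eff) and falls down a group (larger shell), subject to the usual subshell exceptions.
Valence configurations: C⁺ [He]2s²2p¹, Ca⁺ [Ar]4s¹.
Tabulated IE_2 (kJ/mol): C 2353, Ca 1145.
So the second ionization energies run Ca < C.

C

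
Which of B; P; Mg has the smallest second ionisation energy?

After 1 electron has been removed, what remains? B⁺ still has 2 valence electrons; P⁺ still has 4 valence electrons; Mg⁺ still has 1 valence electron.
All are still removing valence electrons, so compare the +1 ions as you would atoms: IE_2 generally rises across a period (higher Z_eff) and falls down a group (larger shell), subject to the usual subshell exceptions.
Valence configurations: B⁺ [He]2s², P⁺ [Ne]3s²3p², Mg⁺ [Ne]3s¹.
Approximate IE_2 values (kJ/mol): B 2427, P 1907, Mg 1451.
Putting it together, IE_2: Mg < P < B.

Mg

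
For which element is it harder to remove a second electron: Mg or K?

Consider each +1 ion: Mg⁺ still has 1 valence electron; K⁺ is the bare [Ar] core.
Pulling an electron out of a noble-gas core costs far more than removing a remaining valence electron, so K sits at the high end of IE_2.
The numbers (kJ/mol): Mg 1451, K 3052.
Overall IE_2 order: Mg < K.

K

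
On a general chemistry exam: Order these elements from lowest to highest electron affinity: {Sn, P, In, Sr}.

Adding an electron releases more energy for atoms nearer the top right (short of the noble gases).
These span different periods and groups, so the two trends combine.
In > Sr: both are in period 5; the period trend gives In the larger value.
P > In: relative to In, both the across-period and down-group shifts push P's electron affinity up.
Sn > P: this pair runs against the simple trend — see the exception note.
Note the exception: Sn has a higher electron affinity than P, contrary to the simple trend — adding an electron to P's half-filled np³ subshell costs electron-pairing energy.
Tabulated electron affinity (kJ/mol): P 72, Sr 5, In 29, Sn 107.
So from lowest to highest: Sr < In < P < Sn.

Sr < In < P < Sn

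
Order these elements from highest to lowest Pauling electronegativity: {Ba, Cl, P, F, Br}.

F > Cl > Br > P > Ba

F is in period 2, group 17; P is in period 3, group 15; Cl is in period 3, group 17; Br is in period 4, group 17; Ba is in period 6, group 2.
Smaller atoms with higher effective nuclear charge are more electronegative.
Here both period and group differ, so the two effects have to be weighed against each other.
P > Ba: both effects reinforce here, so P is clearly the higher of the two.
Br > P: the two effects oppose for this pair; the across-period effect wins (2.96 vs 2.19).
Cl > Br: Cl sits above Br in group 17, so the down-group effect alone puts Cl higher.
F > Cl: they share group 17; the group trend gives F the larger value.
Tabulated electronegativity (Pauling): F 3.98, P 2.19, Cl 3.16, Br 2.96, Ba 0.89.
So from highest to lowest: F > Cl > Br > P > Ba.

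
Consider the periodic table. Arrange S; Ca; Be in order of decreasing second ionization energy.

The second ionization energy removes an electron from the +1 ion. For each element: S⁺ still has 5 valence electrons; Ca⁺ still has 1 valence electron; Be⁺ still has 1 valence electron.
All are still removing valence electrons, so compare the +1 ions as you would atoms: IE_2 generally rises across a period (higher Z_eff) and falls down a group (larger shell), subject to the usual subshell exceptions.
Valence configurations: S⁺ [Ne]3s²3p³, Ca⁺ [Ar]4s¹, Be⁺ [He]2s¹.
Tabulated IE_2 (kJ/mol): S 2252, Ca 1145, Be 1757.
Overall IE_2 order: Ca < Be < S.

S, Be, Ca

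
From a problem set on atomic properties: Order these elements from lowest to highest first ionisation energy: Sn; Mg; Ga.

Mg is in period 3, group 2; Ga is in period 4, group 13; Sn is in period 5, group 14.
IE₁ increases left→right with effective nuclear charge and decreases top→bottom as the valence shell moves farther out.
These sit on a diagonal, where the across-period and down-group effects partly cancel.
Sn > Ga: period and group pull opposite ways; the across-period shift dominates (709 vs 579 kJ/mol).
Mg > Sn: the two effects oppose for this pair; the down-group effect wins (738 vs 709 kJ/mol).
Approximate values (kJ/mol): Mg 738, Ga 579, Sn 709.
So from lowest to highest: Ga < Sn < Mg.

Ga < Sn < Mg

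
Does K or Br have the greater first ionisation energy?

Br

Across a period the outer electron is held more tightly (higher IE₁); down a group it sits in a higher shell, more shielded, and comes off more easily.
All lie in period 4, so first ionization energy increases left to right.
So Br has the greater first ionisation energy (Br > K).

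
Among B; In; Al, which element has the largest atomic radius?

In

B is in period 2, group 13; Al is in period 3, group 13; In is in period 5, group 13.
Radius decreases left→right (rising Z_eff, same n) and increases top→bottom (higher n).
All are in group 13, so atomic radius increases down the group.
The largest atomic radius among these belongs to In.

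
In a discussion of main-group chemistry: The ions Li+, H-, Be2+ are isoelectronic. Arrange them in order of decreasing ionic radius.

All of these have 2 electrons, so size is governed by nuclear charge alone: the more protons, the stronger the pull on the same electron cloud, and the smaller the ion.
Nuclear charges: Be2+ (Z=4), Li+ (Z=3), H- (Z=1).
Largest to smallest: H- > Li+ > Be2+.

H- > Li+ > Be2+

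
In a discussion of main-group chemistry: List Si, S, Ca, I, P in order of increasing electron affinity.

Ca, P, Si, S, I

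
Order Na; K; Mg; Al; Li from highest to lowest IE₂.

IE_2 is the cost of taking one more electron from the +1 cation: Na⁺ is the bare [Ne] core; K⁺ is the bare [Ar] core; Mg⁺ still has 1 valence electron; Al⁺ still has 2 valence electrons; Li⁺ is the bare [He] core.
Core electrons are held far more tightly than valence electrons, so K, Na and Li top the IE_2 order.
Valence configurations: Mg⁺ [Ne]3s¹, Al⁺ [Ne]3s².
The numbers (kJ/mol): Na 4562, K 3052, Mg 1451, Al 1817, Li 7298.
Putting it together, IE_2: Mg < Al < K < Na < Li.

Li, Na, K, Al, Mg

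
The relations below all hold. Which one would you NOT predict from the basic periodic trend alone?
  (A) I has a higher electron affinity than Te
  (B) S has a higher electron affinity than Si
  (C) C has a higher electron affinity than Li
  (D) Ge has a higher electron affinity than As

(D)

The general trend: electron affinity increases across a period and decreases down a group.
(A) I (period 5, group 17) vs Te (period 5, group 16): the stated order agrees with the simple trend.
(B) S (period 3, group 16) vs Si (period 3, group 14): the stated order agrees with the simple trend.
(C) C (period 2, group 14) vs Li (period 2, group 1): the stated order agrees with the simple trend.
(D) Ge (period 4, group 14) vs As (period 4, group 15): the stated order contradicts the simple trend.
The exception is (D): adding an electron to As's half-filled 4p³ is unfavourable, so Ge (4p²) has the more exothermic EA.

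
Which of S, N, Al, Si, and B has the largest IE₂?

N

The second ionization energy removes an electron from the +1 ion. For each element: S⁺ still has 5 valence electrons; N⁺ still has 4 valence electrons; Al⁺ still has 2 valence electrons; Si⁺ still has 3 valence electrons; B⁺ still has 2 valence electrons.
All are still removing valence electrons, so compare the +1 ions as you would atoms: IE_2 generally rises across a period (higher Z_eff) and falls down a group (larger shell), subject to the usual subshell exceptions.
Valence configurations: S⁺ [Ne]3s²3p³, N⁺ [He]2s²2p², Al⁺ [Ne]3s², Si⁺ [Ne]3s²3p¹, B⁺ [He]2s².
Si⁺ loses a lone 3p electron whereas Al⁺ must break into a filled 3s² pair, so IE_2(Al) > IE_2(Si) even though Si has the higher nuclear charge.
The numbers (kJ/mol): S 2252, N 2856, Al 1817, Si 1577, B 2427.
Overall IE_2 order: Si < Al < S < B < N.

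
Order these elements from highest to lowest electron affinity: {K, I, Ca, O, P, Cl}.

Cl > I > O > P > K > Ca

O is in period 2, group 16; P is in period 3, group 15; Cl is in period 3, group 17; K is in period 4, group 1; Ca is in period 4, group 2; I is in period 5, group 17.
Atoms with high Z_eff and room in the valence shell (especially the halogens) have the most exothermic electron affinities.
Here both period and group differ, so the two effects have to be weighed against each other.
K > Ca: this pair runs against the simple trend — see the exception note.
P > K: relative to K, both the across-period and down-group shifts push P's electron affinity up.
O > P: relative to P, both the across-period and down-group shifts push O's electron affinity up.
I > O: period and group pull opposite ways; the across-period shift dominates (295 vs 141 kJ/mol).
Cl > I: they share group 17; the group trend gives Cl the larger value.
Note the exception: K has a higher electron affinity than Ca, contrary to the simple trend — adding an electron to Ca (ns²) has to open a new, higher-energy np subshell, which is unfavourable.
Tabulated electron affinity (kJ/mol): O 141, P 72, Cl 349, K 48, Ca 2, I 295.
So from highest to lowest: Cl > I > O > P > K > Ca.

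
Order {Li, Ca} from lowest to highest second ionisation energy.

IE_2 is the cost of taking one more electron from the +1 cation: Li⁺ is the bare [He] core; Ca⁺ still has 1 valence electron.
Breaking into a closed-shell core is much more expensive than removing a leftover valence electron — Li has the largest IE_2 here.
Approximate IE_2 values (kJ/mol): Li 7298, Ca 1145.
Overall IE_2 order: Ca < Li.

Ca < Li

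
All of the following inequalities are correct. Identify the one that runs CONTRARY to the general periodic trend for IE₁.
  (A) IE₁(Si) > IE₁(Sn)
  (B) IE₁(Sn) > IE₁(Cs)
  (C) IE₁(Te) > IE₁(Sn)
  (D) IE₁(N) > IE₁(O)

The general trend: IE₁ increases across a period and decreases down a group.
(A) Si (period 3, group 14) vs Sn (period 5, group 14): the stated order agrees with the simple trend.
(B) Sn (period 5, group 14) vs Cs (period 6, group 1): the stated order agrees with the simple trend.
(C) Te (period 5, group 16) vs Sn (period 5, group 14): the stated order agrees with the simple trend.
(D) N (period 2, group 15) vs O (period 2, group 16): the stated order contradicts the simple trend.
The exception is (D): pairing an electron in O's 2p⁴ costs repulsion energy, so O ionizes more easily than half-filled N (2p³).

(D)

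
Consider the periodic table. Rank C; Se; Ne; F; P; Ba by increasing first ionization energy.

Ba, Se, P, C, F, Ne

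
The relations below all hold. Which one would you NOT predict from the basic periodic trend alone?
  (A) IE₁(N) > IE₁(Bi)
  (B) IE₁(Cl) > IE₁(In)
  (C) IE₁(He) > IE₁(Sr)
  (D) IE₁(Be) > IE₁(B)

The general trend: IE₁ increases across a period and decreases down a group.
(A) N (period 2, group 15) vs Bi (period 6, group 15): the stated order agrees with the simple trend.
(B) Cl (period 3, group 17) vs In (period 5, group 13): the stated order agrees with the simple trend.
(C) He (period 1, group 18) vs Sr (period 5, group 2): the stated order agrees with the simple trend.
(D) Be (period 2, group 2) vs B (period 2, group 13): the stated order contradicts the simple trend.
The exception is (D): removing B's lone 2p electron is easier than breaking Be's filled 2s².

(D)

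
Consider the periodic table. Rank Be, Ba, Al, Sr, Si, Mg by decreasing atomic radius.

Ba > Sr > Mg > Al > Si > Be

Radius decreases left→right (rising Z_eff, same n) and increases top→bottom (higher n).
Neither a single period nor a single group — weigh both effects.
Si > Be: period and group pull opposite ways; the down-group shift dominates (116 vs 102 pm).
Al > Si: both are in period 3; the period trend gives Al the larger value.
Mg > Al: both are in period 3; the period trend gives Mg the larger value.
Sr > Mg: Sr sits below Mg in group 2, so the down-group effect alone puts Sr larger.
Ba > Sr: Ba sits below Sr in group 2, so the down-group effect alone puts Ba larger.
Approximate values (pm): Be 102, Mg 139, Al 126, Si 116, Sr 185, Ba 196.
So from largest to smallest: Ba > Sr > Mg > Al > Si > Be.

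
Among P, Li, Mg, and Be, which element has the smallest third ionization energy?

P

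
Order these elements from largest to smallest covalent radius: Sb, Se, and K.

K is in period 4, group 1; Se is in period 4, group 16; Sb is in period 5, group 15.
Radius decreases left→right (rising Z_eff, same n) and increases top→bottom (higher n).
These span different periods and groups, so the two trends combine.
Sb > Se: both effects reinforce here, so Sb is clearly the larger of the two.
K > Sb: the two effects oppose for this pair; the across-period effect wins (196 vs 140 pm).
Tabulated atomic radius (pm): K 196, Se 116, Sb 140.
So from largest to smallest: K > Sb > Se.

K > Sb > Se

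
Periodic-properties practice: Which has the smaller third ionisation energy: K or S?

IE_3 is the cost of taking one more electron from the +2 cation: K²⁺ is already 1 electron into the core; S²⁺ still has 4 valence electrons.
Breaking into a closed-shell core is much more expensive than removing a leftover valence electron — K has the largest IE_3 here.
Tabulated IE_3 (kJ/mol): K 4420, S 3357.
Overall IE_3 order: S < K.

S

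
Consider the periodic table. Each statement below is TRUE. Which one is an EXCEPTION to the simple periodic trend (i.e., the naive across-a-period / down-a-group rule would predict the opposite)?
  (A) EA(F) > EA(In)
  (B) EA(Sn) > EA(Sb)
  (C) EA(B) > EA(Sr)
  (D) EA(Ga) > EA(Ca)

(B)

The general trend: electron affinity increases across a period and decreases down a group.
(A) F (period 2, group 17) vs In (period 5, group 13): the stated order agrees with the simple trend.
(B) Sn (period 5, group 14) vs Sb (period 5, group 15): the stated order contradicts the simple trend.
(C) B (period 2, group 13) vs Sr (period 5, group 2): the stated order agrees with the simple trend.
(D) Ga (period 4, group 13) vs Ca (period 4, group 2): the stated order agrees with the simple trend.
The exception is (B): adding an electron to Sb's half-filled 5p³ is unfavourable, so Sn has the more exothermic EA.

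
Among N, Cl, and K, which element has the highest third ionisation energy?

N

Consider each +2 ion: N²⁺ still has 3 valence electrons; Cl²⁺ still has 5 valence electrons; K²⁺ is already 1 electron into the core.
Usually core removal costs more than valence removal, but here the competition is close: a tightly held n=2 valence electron can cost more to remove than an n=3 core electron, so the actual values have to decide it.
Valence configurations: N²⁺ [He]2s²2p¹, Cl²⁺ [Ne]3s²3p³.
Approximate IE_3 values (kJ/mol): N 4578, Cl 3822, K 4420.
Putting it together, IE_3: Cl < K < N.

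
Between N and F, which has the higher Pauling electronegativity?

F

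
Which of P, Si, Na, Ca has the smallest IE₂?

IE_2 is the cost of taking one more electron from the +1 cation: P⁺ still has 4 valence electrons; Si⁺ still has 3 valence electrons; Na⁺ is the bare [Ne] core; Ca⁺ still has 1 valence electron.
Pulling an electron out of a noble-gas core costs far more than removing a remaining valence electron, so Na sits at the high end of IE_2.
Valence configurations: P⁺ [Ne]3s²3p², Si⁺ [Ne]3s²3p¹, Ca⁺ [Ar]4s¹.
Tabulated IE_2 (kJ/mol): P 1907, Si 1577, Na 4562, Ca 1145.
So the second ionization energies run Ca < Si < P < Na.

Ca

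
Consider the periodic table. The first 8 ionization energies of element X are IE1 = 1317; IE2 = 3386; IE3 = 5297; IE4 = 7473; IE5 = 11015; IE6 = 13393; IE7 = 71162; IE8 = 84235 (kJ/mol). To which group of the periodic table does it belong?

Group 16

Look for the largest jump between consecutive ionization energies: IE7/IE6 ≈ 5.3, far larger than any earlier ratio.
That jump marks the point where a core electron is being removed. So the atom has 6 valence electrons.
A main-group element with 6 valence electrons is in group 16.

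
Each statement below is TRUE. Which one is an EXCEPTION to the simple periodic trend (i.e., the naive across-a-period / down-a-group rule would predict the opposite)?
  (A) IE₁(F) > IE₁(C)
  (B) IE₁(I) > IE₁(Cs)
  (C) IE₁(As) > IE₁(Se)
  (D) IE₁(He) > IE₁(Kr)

The general trend: first ionization energy increases across a period and decreases down a group.
(A) F (period 2, group 17) vs C (period 2, group 14): the stated order agrees with the simple trend.
(B) I (period 5, group 17) vs Cs (period 6, group 1): the stated order agrees with the simple trend.
(C) As (period 4, group 15) vs Se (period 4, group 16): the stated order contradicts the simple trend.
(D) He (period 1, group 18) vs Kr (period 4, group 18): the stated order agrees with the simple trend.
The exception is (C): Se (4p⁴) ionizes more easily than half-filled As (4p³).

(C)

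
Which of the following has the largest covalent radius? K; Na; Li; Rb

Moving right in a period, electrons are added to the same shell under a stronger nuclear pull, so atoms get smaller; moving down, a new shell is opened and atoms get larger.
All are in group 1, so atomic radius increases down the group.
The largest covalent radius among these belongs to Rb.

Rb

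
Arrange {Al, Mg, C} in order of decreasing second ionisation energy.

C, Al, Mg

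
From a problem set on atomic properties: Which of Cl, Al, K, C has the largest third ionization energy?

IE_3 is the cost of taking one more electron from the +2 cation: Cl²⁺ still has 5 valence electrons; Al²⁺ still has 1 valence electron; K²⁺ is already 1 electron into the core; C²⁺ still has 2 valence electrons.
Usually core removal costs more than valence removal, but here the competition is close: a tightly held n=2 valence electron can cost more to remove than an n=3 core electron, so the actual values have to decide it.
Valence configurations: Cl²⁺ [Ne]3s²3p³, Al²⁺ [Ne]3s¹, C²⁺ [He]2s².
Approximate IE_3 values (kJ/mol): Cl 3822, Al 2745, K 4420, C 4620.
Overall IE_3 order: Al < Cl < K < C.

C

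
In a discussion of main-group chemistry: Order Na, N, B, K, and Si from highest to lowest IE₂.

After 1 electron has been removed, what remains? Na⁺ is the bare [Ne] core; N⁺ still has 4 valence electrons; B⁺ still has 2 valence electrons; K⁺ is the bare [Ar] core; Si⁺ still has 3 valence electrons.
Pulling an electron out of a noble-gas core costs far more than removing a remaining valence electron, so K and Na sit at the high end of IE_2.
Valence configurations: N⁺ [He]2s²2p², B⁺ [He]2s², Si⁺ [Ne]3s²3p¹.
Approximate IE_2 values (kJ/mol): Na 4562, N 2856, B 2427, K 3052, Si 1577.
So the second ionization energies run Si < B < N < K < Na.

Na > K > N > B > Si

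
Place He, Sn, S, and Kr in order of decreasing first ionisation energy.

He is in period 1, group 18; S is in period 3, group 16; Kr is in period 4, group 18; Sn is in period 5, group 14.
IE₁ increases left→right with effective nuclear charge and decreases top→bottom as the valence shell moves farther out.
These span different periods and groups, so the two trends combine.
S > Sn: both effects reinforce here, so S is clearly the higher of the two.
Kr > S: the two effects oppose for this pair; the across-period effect wins (1351 vs 1000 kJ/mol).
He > Kr: they share group 18; the group trend gives He the larger value.
For reference (kJ/mol): He 2372, S 1000, Kr 1351, Sn 709.
So from highest to lowest: He > Kr > S > Sn.

He > Kr > S > Sn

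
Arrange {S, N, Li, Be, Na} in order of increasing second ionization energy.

Be, S, N, Na, Li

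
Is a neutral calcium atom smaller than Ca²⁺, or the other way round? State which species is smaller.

Ca²⁺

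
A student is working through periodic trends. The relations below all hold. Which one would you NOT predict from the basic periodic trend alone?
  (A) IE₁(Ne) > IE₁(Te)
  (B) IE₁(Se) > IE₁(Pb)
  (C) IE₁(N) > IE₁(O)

(C)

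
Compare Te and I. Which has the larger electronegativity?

I

Te is in period 5, group 16; I is in period 5, group 17.
Smaller atoms with higher effective nuclear charge are more electronegative.
All lie in period 5, so electronegativity increases left to right.
So I has the larger electronegativity (I > Te).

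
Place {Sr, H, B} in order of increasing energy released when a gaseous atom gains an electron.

H is in period 1, group 1; B is in period 2, group 13; Sr is in period 5, group 2.
Adding an electron releases more energy for atoms nearer the top right (short of the noble gases).
These span different periods and groups, so the two trends combine.
B > Sr: relative to Sr, both the across-period and down-group shifts push B's electron affinity up.
H > B: period and group pull opposite ways; the down-group shift dominates (73 vs 27 kJ/mol).
Tabulated electron affinity (kJ/mol): H 73, B 27, Sr 5.
So from lowest to highest: Sr < B < H.

Sr < B < H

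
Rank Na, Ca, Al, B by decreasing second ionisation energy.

Na > B > Al > Ca

IE_2 is the cost of taking one more electron from the +1 cation: Na⁺ is the bare [Ne] core; Ca⁺ still has 1 valence electron; Al⁺ still has 2 valence electrons; B⁺ still has 2 valence electrons.
Breaking into a closed-shell core is much more expensive than removing a leftover valence electron — Na has the largest IE_2 here.
Valence configurations: Ca⁺ [Ar]4s¹, Al⁺ [Ne]3s², B⁺ [He]2s².
Approximate IE_2 values (kJ/mol): Na 4562, Ca 1145, Al 1817, B 2427.
So the second ionization energies run Ca < Al < B < Na.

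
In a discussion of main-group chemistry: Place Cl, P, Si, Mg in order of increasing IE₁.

Mg is in period 3, group 2; Si is in period 3, group 14; P is in period 3, group 15; Cl is in period 3, group 17.
First ionization energy rises across a period (greater Z_eff holds electrons more tightly) and falls down a group (valence electrons are farther from the nucleus).
All lie in period 3, so first ionization energy increases left to right.
So from lowest to highest: Mg < Si < P < Cl.

Mg < Si < P < Cl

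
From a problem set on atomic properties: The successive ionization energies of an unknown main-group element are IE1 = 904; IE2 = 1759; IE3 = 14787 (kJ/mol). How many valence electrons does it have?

2

Look for the largest jump between consecutive ionization energies: IE3/IE2 ≈ 8.4, far larger than any earlier ratio.
That jump marks the point where a core electron is being removed. So the atom has 2 valence electrons.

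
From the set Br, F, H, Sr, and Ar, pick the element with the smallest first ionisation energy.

Sr

IE₁ increases left→right with effective nuclear charge and decreases top→bottom as the valence shell moves farther out.
These span different periods and groups, so the two trends combine.
Br > Sr: relative to Sr, both the across-period and down-group shifts push Br's first ionization energy up.
H > Br: the two effects oppose for this pair; the down-group effect wins (1312 vs 1140 kJ/mol).
Ar > H: the two effects oppose for this pair; the across-period effect wins (1521 vs 1312 kJ/mol).
F > Ar: period and group pull opposite ways; the down-group shift dominates (1681 vs 1521 kJ/mol).
Approximate values (kJ/mol): H 1312, F 1681, Ar 1521, Br 1140, Sr 550.
The smallest first ionisation energy among these belongs to Sr.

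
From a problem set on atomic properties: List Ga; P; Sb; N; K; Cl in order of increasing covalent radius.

N < Cl < P < Ga < Sb < K

N is in period 2, group 15; P is in period 3, group 15; Cl is in period 3, group 17; K is in period 4, group 1; Ga is in period 4, group 13; Sb is in period 5, group 15.
Atomic radius shrinks across a period as nuclear charge pulls the same shell inward, and grows down a group as new shells are added.
Neither a single period nor a single group — weigh both effects.
Cl > N: period and group pull opposite ways; the down-group shift dominates (99 vs 71 pm).
P > Cl: P lies to the left of Cl in period 3, so the across-period effect alone puts P larger.
Ga > P: relative to P, both the across-period and down-group shifts push Ga's atomic radius up.
Sb > Ga: period and group pull opposite ways; the down-group shift dominates (140 vs 124 pm).
K > Sb: period and group pull opposite ways; the across-period shift dominates (196 vs 140 pm).
Approximate values (pm): N 71, P 111, Cl 99, K 196, Ga 124, Sb 140.
So from smallest to largest: N < Cl < P < Ga < Sb < K.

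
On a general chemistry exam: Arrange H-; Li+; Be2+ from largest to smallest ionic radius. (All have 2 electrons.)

All of these have 2 electrons, so size is governed by nuclear charge alone: the more protons, the stronger the pull on the same electron cloud, and the smaller the ion.
Nuclear charges: Be2+ (Z=4), Li+ (Z=3), H- (Z=1).
Largest to smallest: H- > Li+ > Be2+.

H- > Li+ > Be2+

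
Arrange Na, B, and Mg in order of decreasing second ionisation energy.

Na > B > Mg

IE_2 is the cost of taking one more electron from the +1 cation: Na⁺ is the bare [Ne] core; B⁺ still has 2 valence electrons; Mg⁺ still has 1 valence electron.
Core electrons are held far more tightly than valence electrons, so Na tops the IE_2 order.
Valence configurations: B⁺ [He]2s², Mg⁺ [Ne]3s¹.
The numbers (kJ/mol): Na 4562, B 2427, Mg 1451.
So the second ionization energies run Mg < B < Na.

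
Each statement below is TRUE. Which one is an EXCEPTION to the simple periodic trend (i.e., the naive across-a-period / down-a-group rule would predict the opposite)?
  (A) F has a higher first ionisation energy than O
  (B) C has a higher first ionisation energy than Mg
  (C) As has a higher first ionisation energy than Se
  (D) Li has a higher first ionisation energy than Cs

(C)

The general trend: first ionisation energy increases across a period and decreases down a group.
(A) F (period 2, group 17) vs O (period 2, group 16): the stated order agrees with the simple trend.
(B) C (period 2, group 14) vs Mg (period 3, group 2): the stated order agrees with the simple trend.
(C) As (period 4, group 15) vs Se (period 4, group 16): the stated order contradicts the simple trend.
(D) Li (period 2, group 1) vs Cs (period 6, group 1): the stated order agrees with the simple trend.
The exception is (C): Se (4p⁴) ionizes more easily than half-filled As (4p³).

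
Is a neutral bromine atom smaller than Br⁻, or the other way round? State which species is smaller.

Br

Forming Br⁻ adds 1 electron to Br. More electron–electron repulsion in the same shell, with unchanged nuclear charge, lets the cloud expand.
An anion is larger than its parent atom: Br⁻ > Br.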